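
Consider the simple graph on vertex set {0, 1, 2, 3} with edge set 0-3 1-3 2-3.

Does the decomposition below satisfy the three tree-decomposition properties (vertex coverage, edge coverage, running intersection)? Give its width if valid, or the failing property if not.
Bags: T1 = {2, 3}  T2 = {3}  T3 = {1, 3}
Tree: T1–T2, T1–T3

A tree decomposition must satisfy three properties: every vertex lies in some bag; for every edge, both endpoints lie together in some bag; and for every vertex, the bags containing it form a connected subtree. Here vertex 0 appears in no bag, so the decomposition is invalid.

No — vertex 0 appears in no bag.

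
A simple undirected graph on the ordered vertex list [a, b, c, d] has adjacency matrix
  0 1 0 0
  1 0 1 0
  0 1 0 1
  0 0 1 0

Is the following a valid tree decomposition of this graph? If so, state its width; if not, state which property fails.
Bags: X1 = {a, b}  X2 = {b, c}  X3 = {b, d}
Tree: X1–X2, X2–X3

No — edge (c,d) lies in no bag.

A tree decomposition must satisfy three properties: every vertex lies in some bag; for every edge, both endpoints lie together in some bag; and for every vertex, the bags containing it form a connected subtree. Here edge (c,d) lies in no bag, so the decomposition is invalid.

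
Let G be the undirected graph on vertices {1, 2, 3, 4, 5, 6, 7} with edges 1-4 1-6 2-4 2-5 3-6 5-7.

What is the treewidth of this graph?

1

A width-1 tree decomposition is:
Bags: B1 = {3, 6}  B2 = {1, 6}  B3 = {1, 4}  B4 = {2, 4}  B5 = {2, 5}  B6 = {5, 7}
Tree: B1–B2, B2–B3, B3–B4, B4–B5, B5–B6
The largest bag has 2 vertices, giving width 1; this decomposition certifies tw(G) ≤ 1. G has an edge, so its treewidth is at least 1. The upper and lower bounds meet at 1, so that is the treewidth.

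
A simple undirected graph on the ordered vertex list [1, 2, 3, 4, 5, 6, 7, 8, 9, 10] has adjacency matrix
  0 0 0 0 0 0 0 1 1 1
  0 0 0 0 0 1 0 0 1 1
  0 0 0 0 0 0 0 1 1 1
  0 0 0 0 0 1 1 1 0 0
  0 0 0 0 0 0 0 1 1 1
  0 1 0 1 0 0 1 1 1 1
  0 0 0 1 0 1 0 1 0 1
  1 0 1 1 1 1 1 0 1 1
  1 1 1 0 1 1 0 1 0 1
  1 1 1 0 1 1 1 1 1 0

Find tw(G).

A width-3 tree decomposition is:
Bags: B1 = {6, 7, 8, 10}  B2 = {6, 8, 9, 10}  B3 = {4, 6, 7, 8}  B4 = {2, 6, 9, 10}  B5 = {1, 8, 9, 10}  B6 = {3, 8, 9, 10}  B7 = {5, 8, 9, 10}
Tree: B1–B2, B1–B3, B2–B4, B2–B5, B2–B6, B2–B7
Each bag holds 4 vertices, so the decomposition has width 3, which upper-bounds the treewidth. On the other hand G contains the 4-clique {1, 8, 9, 10}. A clique must lie in a single bag of any decomposition, so no decomposition can have width below 3. Therefore the treewidth is 3.

3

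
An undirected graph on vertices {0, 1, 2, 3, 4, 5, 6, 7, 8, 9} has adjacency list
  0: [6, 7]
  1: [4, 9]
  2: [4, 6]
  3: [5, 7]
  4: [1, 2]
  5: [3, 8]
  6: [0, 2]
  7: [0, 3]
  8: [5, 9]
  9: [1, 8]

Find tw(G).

2

A width-2 tree decomposition is:
Bags: B1 = {1, 4, 9}  B2 = {4, 8, 9}  B3 = {4, 5, 8}  B4 = {3, 4, 5}  B5 = {3, 4, 7}  B6 = {0, 4, 7}  B7 = {0, 4, 6}  B8 = {2, 4, 6}
Tree: B1–B2, B2–B3, B3–B4, B4–B5, B5–B6, B6–B7, B7–B8
Every bag has size at most 3, so the width is 3 − 1 = 2 and tw(G) ≤ 2. The edges 4–1–9–8–5–3–7–0–6–2–4 form a cycle, so G is not a tree and its treewidth is at least 2. Combining the bounds, tw(G) = 2.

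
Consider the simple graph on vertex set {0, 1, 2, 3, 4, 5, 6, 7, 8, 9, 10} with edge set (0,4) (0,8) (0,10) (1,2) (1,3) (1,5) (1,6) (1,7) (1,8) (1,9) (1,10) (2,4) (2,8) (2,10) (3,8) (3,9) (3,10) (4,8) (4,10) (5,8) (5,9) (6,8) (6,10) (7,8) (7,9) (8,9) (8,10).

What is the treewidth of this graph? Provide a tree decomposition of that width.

Treewidth 3.
One such decomposition:
Bags: B1 = {1, 2, 8, 10}  B2 = {1, 6, 8, 10}  B3 = {1, 3, 8, 10}  B4 = {2, 4, 8, 10}  B5 = {0, 4, 8, 10}  B6 = {1, 3, 8, 9}  B7 = {1, 5, 8, 9}  B8 = {1, 7, 8, 9}
Tree: B1–B2, B2–B3, B1–B4, B4–B5, B3–B6, B6–B7, B7–B8

The largest bag has 4 vertices, giving width 3; this decomposition certifies tw(G) ≤ 3. On the other hand G contains the 4-clique {0, 4, 8, 10}. A clique must lie in a single bag of any decomposition, so no decomposition can have width below 3. The upper and lower bounds meet at 3, so that is the treewidth.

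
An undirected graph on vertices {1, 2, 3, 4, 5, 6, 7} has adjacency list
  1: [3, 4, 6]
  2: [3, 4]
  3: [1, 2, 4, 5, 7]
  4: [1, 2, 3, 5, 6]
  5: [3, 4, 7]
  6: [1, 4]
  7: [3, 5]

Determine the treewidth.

A width-2 tree decomposition is:
Bags: B1 = {3, 4, 5}  B2 = {1, 3, 4}  B3 = {3, 5, 7}  B4 = {2, 3, 4}  B5 = {1, 4, 6}
Tree: B1–B2, B1–B3, B1–B4, B2–B5
Each bag holds 3 vertices, so the decomposition has width 2, which upper-bounds the treewidth. For the lower bound, the 3 vertices {1, 3, 4} are pairwise adjacent, and any tree decomposition puts a clique entirely inside one bag — forcing width ≥ 2. Therefore the treewidth is 2.

2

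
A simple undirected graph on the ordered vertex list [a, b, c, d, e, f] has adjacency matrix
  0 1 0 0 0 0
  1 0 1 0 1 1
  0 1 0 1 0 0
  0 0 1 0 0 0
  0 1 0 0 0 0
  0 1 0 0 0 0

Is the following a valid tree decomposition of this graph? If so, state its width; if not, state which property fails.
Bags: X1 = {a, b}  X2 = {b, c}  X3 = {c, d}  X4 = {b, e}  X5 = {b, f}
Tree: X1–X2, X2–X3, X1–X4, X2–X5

Yes; width 1.

Every vertex of G appears in some bag (union = {a, b, c, d, e, f}); every edge is covered by a bag; and for each vertex v the set of bags containing v is connected in the bag tree. The decomposition is therefore valid. The largest bag has 2 vertices, so the width is 1.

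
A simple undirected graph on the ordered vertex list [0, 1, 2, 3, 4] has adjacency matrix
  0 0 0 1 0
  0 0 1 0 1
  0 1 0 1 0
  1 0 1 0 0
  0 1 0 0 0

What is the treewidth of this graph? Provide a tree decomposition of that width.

Each bag holds 2 vertices, so the decomposition has width 1, which upper-bounds the treewidth. G has an edge, so its treewidth is at least 1. Hence tw(G) = 1 exactly.

Treewidth 1.
One such decomposition:
Bags: B1 = {2, 3}  B2 = {0, 3}  B3 = {1, 2}  B4 = {1, 4}
Tree: B1–B2, B1–B3, B3–B4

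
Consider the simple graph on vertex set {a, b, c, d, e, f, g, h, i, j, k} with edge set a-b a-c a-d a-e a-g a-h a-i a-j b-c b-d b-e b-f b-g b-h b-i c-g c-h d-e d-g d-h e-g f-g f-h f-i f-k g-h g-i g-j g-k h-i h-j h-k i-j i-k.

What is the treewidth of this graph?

4

A width-4 tree decomposition is:
Bags: B1 = {a, b, g, h, i}  B2 = {a, b, c, g, h}  B3 = {a, g, h, i, j}  B4 = {a, b, d, g, h}  B5 = {a, b, d, e, g}  B6 = {b, f, g, h, i}  B7 = {f, g, h, i, k}
Tree: B1–B2, B1–B3, B2–B4, B4–B5, B1–B6, B6–B7
Every bag has size at most 5, so the width is 5 − 1 = 4 and tw(G) ≤ 4. For the lower bound, the 5 vertices {a, b, d, e, g} are pairwise adjacent, and any tree decomposition puts a clique entirely inside one bag — forcing width ≥ 4. Hence tw(G) = 4 exactly.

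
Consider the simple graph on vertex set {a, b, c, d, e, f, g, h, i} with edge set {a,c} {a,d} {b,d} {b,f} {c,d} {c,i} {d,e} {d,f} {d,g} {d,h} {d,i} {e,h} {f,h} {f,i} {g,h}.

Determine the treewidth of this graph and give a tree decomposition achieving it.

Treewidth 2.
One such decomposition:
Bags: B1 = {d, f, h}  B2 = {d, f, i}  B3 = {b, d, f}  B4 = {c, d, i}  B5 = {d, e, h}  B6 = {a, c, d}  B7 = {d, g, h}
Tree: B1–B2, B1–B3, B2–B4, B1–B5, B4–B6, B5–B7

The largest bag has 3 vertices, giving width 2; this decomposition certifies tw(G) ≤ 2. On the other hand G contains the 3-clique {d, f, h}. A clique must lie in a single bag of any decomposition, so no decomposition can have width below 2. Hence tw(G) = 2 exactly.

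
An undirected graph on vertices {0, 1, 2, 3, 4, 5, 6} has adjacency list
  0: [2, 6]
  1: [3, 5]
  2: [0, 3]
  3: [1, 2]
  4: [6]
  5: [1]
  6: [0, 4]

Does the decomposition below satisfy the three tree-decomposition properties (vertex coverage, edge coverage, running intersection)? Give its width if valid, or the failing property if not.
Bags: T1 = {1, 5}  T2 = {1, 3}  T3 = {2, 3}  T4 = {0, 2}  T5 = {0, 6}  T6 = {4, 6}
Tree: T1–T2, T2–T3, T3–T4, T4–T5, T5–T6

Yes; width 1.

Checking the three conditions: (i) the bags cover all of {0, 1, 2, 3, 4, 5, 6}; (ii) for each edge, some bag contains both endpoints; (iii) the bags containing any fixed vertex form a subtree. All hold, so the decomposition is valid with width 2 − 1 = 1.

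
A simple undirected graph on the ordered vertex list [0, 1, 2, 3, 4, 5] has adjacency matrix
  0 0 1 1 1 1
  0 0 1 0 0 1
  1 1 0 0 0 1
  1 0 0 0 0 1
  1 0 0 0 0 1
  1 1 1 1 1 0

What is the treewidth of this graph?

A width-2 tree decomposition is:
Bags: B1 = {0, 2, 5}  B2 = {0, 4, 5}  B3 = {1, 2, 5}  B4 = {0, 3, 5}
Tree: B1–B2, B1–B3, B1–B4
Each bag holds 3 vertices, so the decomposition has width 2, which upper-bounds the treewidth. Conversely, {0, 2, 5} is a clique of size 3, and the vertices of any clique must share a bag in every tree decomposition; so some bag has ≥ 3 vertices and tw(G) ≥ 2. Hence tw(G) = 2 exactly.

2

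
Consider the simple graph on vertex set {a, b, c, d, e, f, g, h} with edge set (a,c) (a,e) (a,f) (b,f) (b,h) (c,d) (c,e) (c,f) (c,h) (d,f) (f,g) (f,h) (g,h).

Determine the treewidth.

A width-2 tree decomposition is:
Bags: B1 = {c, f, h}  B2 = {a, c, f}  B3 = {b, f, h}  B4 = {a, c, e}  B5 = {c, d, f}  B6 = {f, g, h}
Tree: B1–B2, B1–B3, B2–B4, B2–B5, B1–B6
The largest bag has 3 vertices, giving width 2; this decomposition certifies tw(G) ≤ 2. For the lower bound, the 3 vertices {a, c, e} are pairwise adjacent, and any tree decomposition puts a clique entirely inside one bag — forcing width ≥ 2. The upper and lower bounds meet at 2, so that is the treewidth.

2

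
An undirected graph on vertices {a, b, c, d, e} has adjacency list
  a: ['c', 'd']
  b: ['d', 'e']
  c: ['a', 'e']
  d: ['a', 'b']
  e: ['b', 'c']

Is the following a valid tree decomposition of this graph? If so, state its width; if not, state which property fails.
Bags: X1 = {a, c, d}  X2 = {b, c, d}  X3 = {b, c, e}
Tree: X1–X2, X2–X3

Checking the three conditions: (i) the bags cover all of {a, b, c, d, e}; (ii) for each edge, some bag contains both endpoints; (iii) the bags containing any fixed vertex form a subtree. All hold, so the decomposition is valid with width 3 − 1 = 2.

Yes; width 2.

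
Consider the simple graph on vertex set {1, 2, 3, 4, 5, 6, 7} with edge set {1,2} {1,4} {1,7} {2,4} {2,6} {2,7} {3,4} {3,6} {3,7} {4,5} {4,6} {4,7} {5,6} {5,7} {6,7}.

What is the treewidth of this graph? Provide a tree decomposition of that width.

Treewidth 3.
Bags: B1 = {1, 2, 4, 7}  B2 = {2, 4, 6, 7}  B3 = {3, 4, 6, 7}  B4 = {4, 5, 6, 7}
Tree: B1–B2, B2–B3, B2–B4

Every bag has size at most 4, so the width is 4 − 1 = 3 and tw(G) ≤ 3. On the other hand G contains the 4-clique {1, 2, 4, 7}. A clique must lie in a single bag of any decomposition, so no decomposition can have width below 3. Hence tw(G) = 3 exactly.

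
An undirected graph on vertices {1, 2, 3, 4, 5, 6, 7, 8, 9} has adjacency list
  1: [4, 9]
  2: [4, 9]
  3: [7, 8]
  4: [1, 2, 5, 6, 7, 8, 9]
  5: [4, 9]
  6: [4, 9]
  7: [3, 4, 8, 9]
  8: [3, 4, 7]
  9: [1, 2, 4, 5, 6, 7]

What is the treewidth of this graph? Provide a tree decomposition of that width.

Treewidth 2.
Bags: B1 = {4, 7, 9}  B2 = {4, 7, 8}  B3 = {2, 4, 9}  B4 = {1, 4, 9}  B5 = {3, 7, 8}  B6 = {4, 5, 9}  B7 = {4, 6, 9}
Tree: B1–B2, B1–B3, B1–B4, B2–B5, B3–B6, B1–B7

Each bag holds 3 vertices, so the decomposition has width 2, which upper-bounds the treewidth. On the other hand G contains the 3-clique {3, 7, 8}. A clique must lie in a single bag of any decomposition, so no decomposition can have width below 2. Combining the bounds, tw(G) = 2.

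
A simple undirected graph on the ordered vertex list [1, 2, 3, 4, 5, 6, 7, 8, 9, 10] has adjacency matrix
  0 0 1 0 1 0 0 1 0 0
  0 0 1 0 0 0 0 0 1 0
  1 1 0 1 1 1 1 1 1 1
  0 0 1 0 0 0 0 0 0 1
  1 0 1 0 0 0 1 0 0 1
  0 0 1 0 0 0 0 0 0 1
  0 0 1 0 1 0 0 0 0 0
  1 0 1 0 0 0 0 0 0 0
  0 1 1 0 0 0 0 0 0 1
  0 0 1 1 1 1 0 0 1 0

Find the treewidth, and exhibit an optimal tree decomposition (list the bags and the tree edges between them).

Treewidth 2.
One such decomposition:
Bags: B1 = {1, 3, 8}  B2 = {1, 3, 5}  B3 = {3, 5, 7}  B4 = {3, 5, 10}  B5 = {3, 9, 10}  B6 = {3, 4, 10}  B7 = {3, 6, 10}  B8 = {2, 3, 9}
Tree: B1–B2, B2–B3, B3–B4, B4–B5, B4–B6, B6–B7, B5–B8

Each bag holds 3 vertices, so the decomposition has width 2, which upper-bounds the treewidth. Conversely, {1, 3, 8} is a clique of size 3, and the vertices of any clique must share a bag in every tree decomposition; so some bag has ≥ 3 vertices and tw(G) ≥ 2. Hence tw(G) = 2 exactly.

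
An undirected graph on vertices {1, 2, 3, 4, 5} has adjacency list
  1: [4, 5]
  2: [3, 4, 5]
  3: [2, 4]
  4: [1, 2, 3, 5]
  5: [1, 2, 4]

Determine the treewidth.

A width-2 tree decomposition is:
Bags: B1 = {2, 4, 5}  B2 = {2, 3, 4}  B3 = {1, 4, 5}
Tree: B1–B2, B1–B3
The largest bag has 3 vertices, giving width 2; this decomposition certifies tw(G) ≤ 2. On the other hand G contains the 3-clique {1, 4, 5}. A clique must lie in a single bag of any decomposition, so no decomposition can have width below 2. Combining the bounds, tw(G) = 2.

2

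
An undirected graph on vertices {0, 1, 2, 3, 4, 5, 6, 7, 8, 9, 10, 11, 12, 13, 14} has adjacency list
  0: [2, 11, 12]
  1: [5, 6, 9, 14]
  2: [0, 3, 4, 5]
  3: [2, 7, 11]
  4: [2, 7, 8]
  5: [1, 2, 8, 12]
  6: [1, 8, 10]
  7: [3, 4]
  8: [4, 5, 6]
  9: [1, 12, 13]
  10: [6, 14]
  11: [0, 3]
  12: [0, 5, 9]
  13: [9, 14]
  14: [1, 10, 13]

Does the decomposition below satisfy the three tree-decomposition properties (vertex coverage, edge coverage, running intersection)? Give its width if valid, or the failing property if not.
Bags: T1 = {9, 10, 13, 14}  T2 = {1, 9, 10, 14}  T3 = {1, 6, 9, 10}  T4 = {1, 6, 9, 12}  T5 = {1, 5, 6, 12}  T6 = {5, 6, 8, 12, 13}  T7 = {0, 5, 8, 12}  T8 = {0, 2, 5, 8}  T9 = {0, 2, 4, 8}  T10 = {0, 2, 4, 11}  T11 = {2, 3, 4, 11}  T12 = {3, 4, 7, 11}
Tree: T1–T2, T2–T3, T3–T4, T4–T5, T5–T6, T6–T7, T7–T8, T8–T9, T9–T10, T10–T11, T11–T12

A tree decomposition must satisfy three properties: every vertex lies in some bag; for every edge, both endpoints lie together in some bag; and for every vertex, the bags containing it form a connected subtree. Here bags containing vertex 13 are not connected in the tree, so the decomposition is invalid.

No — bags containing vertex 13 are not connected in the tree.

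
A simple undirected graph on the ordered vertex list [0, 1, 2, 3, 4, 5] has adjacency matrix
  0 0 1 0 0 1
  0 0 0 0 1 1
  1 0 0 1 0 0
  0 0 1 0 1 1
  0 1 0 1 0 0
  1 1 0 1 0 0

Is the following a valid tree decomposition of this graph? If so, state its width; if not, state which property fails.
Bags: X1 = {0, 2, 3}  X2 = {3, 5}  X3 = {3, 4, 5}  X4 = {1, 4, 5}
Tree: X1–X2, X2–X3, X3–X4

No — edge (0,5) lies in no bag.

A tree decomposition must satisfy three properties: every vertex lies in some bag; for every edge, both endpoints lie together in some bag; and for every vertex, the bags containing it form a connected subtree. Here edge (0,5) lies in no bag, so the decomposition is invalid.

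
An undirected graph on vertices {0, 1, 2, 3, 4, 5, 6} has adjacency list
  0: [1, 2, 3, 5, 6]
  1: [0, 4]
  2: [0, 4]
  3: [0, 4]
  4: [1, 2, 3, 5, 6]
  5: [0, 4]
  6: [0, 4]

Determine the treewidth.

2

A width-2 tree decomposition is:
Bags: B1 = {0, 3, 4}  B2 = {0, 4, 6}  B3 = {0, 2, 4}  B4 = {0, 4, 5}  B5 = {0, 1, 4}
Tree: B1–B2, B2–B3, B3–B4, B4–B5
Each bag holds 3 vertices, so the decomposition has width 2, which upper-bounds the treewidth. Since 0–3–4–6–0 is a cycle in G, G is not acyclic. Forests are exactly the graphs of treewidth ≤ 1, so tw(G) ≥ 2. Therefore the treewidth is 2.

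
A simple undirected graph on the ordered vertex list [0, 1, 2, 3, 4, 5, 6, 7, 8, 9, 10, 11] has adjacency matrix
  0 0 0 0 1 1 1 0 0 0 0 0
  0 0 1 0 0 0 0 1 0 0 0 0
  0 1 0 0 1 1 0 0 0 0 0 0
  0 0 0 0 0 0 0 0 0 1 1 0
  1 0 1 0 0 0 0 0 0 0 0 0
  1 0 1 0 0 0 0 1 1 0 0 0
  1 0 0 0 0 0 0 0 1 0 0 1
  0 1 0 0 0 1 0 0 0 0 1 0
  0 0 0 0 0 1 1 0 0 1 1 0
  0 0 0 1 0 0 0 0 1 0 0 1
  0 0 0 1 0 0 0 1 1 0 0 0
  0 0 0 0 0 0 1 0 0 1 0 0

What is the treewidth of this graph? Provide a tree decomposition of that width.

Treewidth 3.
One optimal decomposition is:
Bags: B1 = {0, 1, 2, 4}  B2 = {0, 1, 2, 5}  B3 = {0, 1, 5, 7}  B4 = {0, 5, 6, 7}  B5 = {5, 6, 7, 8}  B6 = {6, 7, 8, 10}  B7 = {6, 8, 10, 11}  B8 = {8, 9, 10, 11}  B9 = {3, 9, 10, 11}
Tree: B1–B2, B2–B3, B3–B4, B4–B5, B5–B6, B6–B7, B7–B8, B8–B9

Every bag has size at most 4, so the width is 4 − 1 = 3 and tw(G) ≤ 3. For the lower bound: the 4 vertex sets {1,2,4}, {0}, {5}, {6,7,8,10} are disjoint, each induces a connected subgraph, and every pair is joined by at least one edge of G. Contracting each set to a single vertex therefore yields K_{4} as a minor, and since treewidth is minor-monotone, tw(G) ≥ tw(K_{4}) = 3. Therefore the treewidth is 3.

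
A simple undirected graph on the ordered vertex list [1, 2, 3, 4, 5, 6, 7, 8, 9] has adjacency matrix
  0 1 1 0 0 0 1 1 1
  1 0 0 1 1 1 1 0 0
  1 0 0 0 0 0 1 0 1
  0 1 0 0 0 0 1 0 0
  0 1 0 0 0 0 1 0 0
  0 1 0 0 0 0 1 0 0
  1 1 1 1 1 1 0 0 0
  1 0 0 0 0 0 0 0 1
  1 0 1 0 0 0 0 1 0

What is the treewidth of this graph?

A width-2 tree decomposition is:
Bags: B1 = {1, 8, 9}  B2 = {1, 3, 9}  B3 = {1, 3, 7}  B4 = {1, 2, 7}  B5 = {2, 5, 7}  B6 = {2, 6, 7}  B7 = {2, 4, 7}
Tree: B1–B2, B2–B3, B3–B4, B4–B5, B4–B6, B5–B7
Every bag has size at most 3, so the width is 3 − 1 = 2 and tw(G) ≤ 2. Conversely, {1, 8, 9} is a clique of size 3, and the vertices of any clique must share a bag in every tree decomposition; so some bag has ≥ 3 vertices and tw(G) ≥ 2. Hence tw(G) = 2 exactly.

2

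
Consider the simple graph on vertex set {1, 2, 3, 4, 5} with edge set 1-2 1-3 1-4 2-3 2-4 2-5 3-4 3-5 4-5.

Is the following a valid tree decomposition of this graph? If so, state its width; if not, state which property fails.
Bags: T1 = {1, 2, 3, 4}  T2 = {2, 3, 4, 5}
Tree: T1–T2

Yes; width 3.

Checking the three conditions: (i) the bags cover all of {1, 2, 3, 4, 5}; (ii) for each edge, some bag contains both endpoints; (iii) the bags containing any fixed vertex form a subtree. All hold, so the decomposition is valid with width 4 − 1 = 3.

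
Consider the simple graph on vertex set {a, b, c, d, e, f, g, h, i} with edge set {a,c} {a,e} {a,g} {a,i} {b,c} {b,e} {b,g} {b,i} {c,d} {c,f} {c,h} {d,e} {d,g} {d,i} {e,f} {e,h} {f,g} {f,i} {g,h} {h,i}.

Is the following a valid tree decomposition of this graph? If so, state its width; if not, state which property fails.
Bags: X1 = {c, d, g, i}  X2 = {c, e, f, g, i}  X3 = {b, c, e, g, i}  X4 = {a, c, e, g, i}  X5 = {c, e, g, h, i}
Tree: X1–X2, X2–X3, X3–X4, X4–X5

A tree decomposition must satisfy three properties: every vertex lies in some bag; for every edge, both endpoints lie together in some bag; and for every vertex, the bags containing it form a connected subtree. Here edge (e,d) lies in no bag, so the decomposition is invalid.

No — edge (e,d) lies in no bag.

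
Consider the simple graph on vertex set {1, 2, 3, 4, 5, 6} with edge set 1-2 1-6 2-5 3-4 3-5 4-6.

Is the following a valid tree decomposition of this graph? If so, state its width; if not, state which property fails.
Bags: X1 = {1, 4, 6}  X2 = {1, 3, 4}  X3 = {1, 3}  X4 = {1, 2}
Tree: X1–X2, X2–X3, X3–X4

A tree decomposition must satisfy three properties: every vertex lies in some bag; for every edge, both endpoints lie together in some bag; and for every vertex, the bags containing it form a connected subtree. Here vertex 5 appears in no bag, so the decomposition is invalid.

No — vertex 5 appears in no bag.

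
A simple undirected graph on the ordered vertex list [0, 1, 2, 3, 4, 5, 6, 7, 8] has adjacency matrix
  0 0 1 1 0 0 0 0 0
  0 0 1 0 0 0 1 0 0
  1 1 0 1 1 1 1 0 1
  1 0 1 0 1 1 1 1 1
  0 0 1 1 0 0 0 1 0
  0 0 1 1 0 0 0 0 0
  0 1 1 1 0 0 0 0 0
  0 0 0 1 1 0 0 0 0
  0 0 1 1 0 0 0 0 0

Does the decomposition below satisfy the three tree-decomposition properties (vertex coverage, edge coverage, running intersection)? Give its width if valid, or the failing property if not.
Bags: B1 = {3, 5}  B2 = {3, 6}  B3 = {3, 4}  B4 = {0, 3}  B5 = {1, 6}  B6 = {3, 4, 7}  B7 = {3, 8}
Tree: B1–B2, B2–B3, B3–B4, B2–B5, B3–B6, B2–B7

A tree decomposition must satisfy three properties: every vertex lies in some bag; for every edge, both endpoints lie together in some bag; and for every vertex, the bags containing it form a connected subtree. Here vertex 2 appears in no bag, so the decomposition is invalid.

No — vertex 2 appears in no bag.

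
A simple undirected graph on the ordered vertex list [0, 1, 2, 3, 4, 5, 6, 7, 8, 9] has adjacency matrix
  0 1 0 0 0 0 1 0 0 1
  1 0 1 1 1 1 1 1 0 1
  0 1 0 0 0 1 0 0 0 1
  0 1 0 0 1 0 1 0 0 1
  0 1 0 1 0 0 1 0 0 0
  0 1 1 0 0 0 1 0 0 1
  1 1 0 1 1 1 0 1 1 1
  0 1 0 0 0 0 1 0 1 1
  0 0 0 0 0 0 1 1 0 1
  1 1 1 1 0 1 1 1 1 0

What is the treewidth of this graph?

3

A width-3 tree decomposition is:
Bags: B1 = {1, 6, 7, 9}  B2 = {1, 5, 6, 9}  B3 = {6, 7, 8, 9}  B4 = {1, 3, 6, 9}  B5 = {1, 3, 4, 6}  B6 = {0, 1, 6, 9}  B7 = {1, 2, 5, 9}
Tree: B1–B2, B1–B3, B1–B4, B4–B5, B4–B6, B2–B7
Each bag holds 4 vertices, so the decomposition has width 3, which upper-bounds the treewidth. Conversely, {6, 7, 8, 9} is a clique of size 4, and the vertices of any clique must share a bag in every tree decomposition; so some bag has ≥ 4 vertices and tw(G) ≥ 3. Therefore the treewidth is 3.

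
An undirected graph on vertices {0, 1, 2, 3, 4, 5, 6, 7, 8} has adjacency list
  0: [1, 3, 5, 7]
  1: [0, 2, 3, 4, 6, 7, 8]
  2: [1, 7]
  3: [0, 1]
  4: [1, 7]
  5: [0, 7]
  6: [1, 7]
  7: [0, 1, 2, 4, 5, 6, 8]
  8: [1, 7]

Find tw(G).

A width-2 tree decomposition is:
Bags: B1 = {1, 6, 7}  B2 = {0, 1, 7}  B3 = {1, 4, 7}  B4 = {1, 7, 8}  B5 = {1, 2, 7}  B6 = {0, 1, 3}  B7 = {0, 5, 7}
Tree: B1–B2, B1–B3, B2–B4, B4–B5, B2–B6, B2–B7
The largest bag has 3 vertices, giving width 2; this decomposition certifies tw(G) ≤ 2. Conversely, {0, 1, 3} is a clique of size 3, and the vertices of any clique must share a bag in every tree decomposition; so some bag has ≥ 3 vertices and tw(G) ≥ 2. Therefore the treewidth is 2.

2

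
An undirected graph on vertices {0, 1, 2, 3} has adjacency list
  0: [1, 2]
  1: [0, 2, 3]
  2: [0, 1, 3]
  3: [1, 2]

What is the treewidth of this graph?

2

A width-2 tree decomposition is:
Bags: B1 = {1, 2, 3}  B2 = {0, 1, 2}
Tree: B1–B2
The largest bag has 3 vertices, giving width 2; this decomposition certifies tw(G) ≤ 2. Conversely, {0, 1, 2} is a clique of size 3, and the vertices of any clique must share a bag in every tree decomposition; so some bag has ≥ 3 vertices and tw(G) ≥ 2. Combining the bounds, tw(G) = 2.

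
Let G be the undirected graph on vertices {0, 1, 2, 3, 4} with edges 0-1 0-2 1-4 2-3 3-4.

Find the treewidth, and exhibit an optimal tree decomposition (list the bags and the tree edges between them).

Treewidth 2.
One optimal decomposition is:
Bags: B1 = {0, 2, 3}  B2 = {0, 1, 3}  B3 = {1, 3, 4}
Tree: B1–B2, B2–B3

Every bag has size at most 3, so the width is 3 − 1 = 2 and tw(G) ≤ 2. For the lower bound, G contains the cycle 3–2–0–1–4–3, so G is not a forest; only forests have treewidth ≤ 1, hence tw(G) ≥ 2. Hence tw(G) = 2 exactly.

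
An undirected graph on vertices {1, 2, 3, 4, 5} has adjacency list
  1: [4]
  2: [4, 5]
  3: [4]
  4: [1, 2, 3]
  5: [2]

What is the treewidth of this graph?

A width-1 tree decomposition is:
Bags: B1 = {2, 4}  B2 = {1, 4}  B3 = {3, 4}  B4 = {2, 5}
Tree: B1–B2, B2–B3, B1–B4
Every bag has size at most 2, so the width is 2 − 1 = 1 and tw(G) ≤ 1. Since G has at least one edge (e.g. 4–2), it is not an edgeless graph, so tw(G) ≥ 1. The upper and lower bounds meet at 1, so that is the treewidth.

1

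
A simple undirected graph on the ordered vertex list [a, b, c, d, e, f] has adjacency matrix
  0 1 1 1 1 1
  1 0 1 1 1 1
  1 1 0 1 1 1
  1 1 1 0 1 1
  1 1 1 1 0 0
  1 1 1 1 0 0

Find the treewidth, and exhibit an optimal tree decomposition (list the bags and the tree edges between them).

Treewidth 4.
One such decomposition:
Bags: B1 = {a, b, c, d, e}  B2 = {a, b, c, d, f}
Tree: B1–B2

Each bag holds 5 vertices, so the decomposition has width 4, which upper-bounds the treewidth. On the other hand G contains the 5-clique {a, b, c, d, e}. A clique must lie in a single bag of any decomposition, so no decomposition can have width below 4. The upper and lower bounds meet at 4, so that is the treewidth.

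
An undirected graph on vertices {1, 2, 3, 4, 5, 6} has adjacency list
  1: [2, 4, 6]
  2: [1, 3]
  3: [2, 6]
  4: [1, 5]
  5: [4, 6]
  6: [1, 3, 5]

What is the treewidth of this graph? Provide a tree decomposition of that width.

The largest bag has 3 vertices, giving width 2; this decomposition certifies tw(G) ≤ 2. The edges 3–2–1–6–3 form a cycle, so G is not a tree and its treewidth is at least 2. Combining the bounds, tw(G) = 2.

Treewidth 2.
Bags: B1 = {2, 3, 6}  B2 = {1, 2, 6}  B3 = {1, 5, 6}  B4 = {1, 4, 5}
Tree: B1–B2, B2–B3, B3–B4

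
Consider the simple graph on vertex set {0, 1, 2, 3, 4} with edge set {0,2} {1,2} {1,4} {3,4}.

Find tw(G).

1

A width-1 tree decomposition is:
Bags: B1 = {0, 2}  B2 = {1, 2}  B3 = {1, 4}  B4 = {3, 4}
Tree: B1–B2, B2–B3, B3–B4
The largest bag has 2 vertices, giving width 1; this decomposition certifies tw(G) ≤ 1. Since G has at least one edge (e.g. 0–2), it is not an edgeless graph, so tw(G) ≥ 1. Combining the bounds, tw(G) = 1.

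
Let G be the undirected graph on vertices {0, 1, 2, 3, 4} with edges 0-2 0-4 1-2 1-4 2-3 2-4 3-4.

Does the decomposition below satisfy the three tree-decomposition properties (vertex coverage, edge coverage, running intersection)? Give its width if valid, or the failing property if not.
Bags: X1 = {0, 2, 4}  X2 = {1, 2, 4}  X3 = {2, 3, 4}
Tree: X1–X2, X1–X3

Checking the three conditions: (i) the bags cover all of {0, 1, 2, 3, 4}; (ii) for each edge, some bag contains both endpoints; (iii) the bags containing any fixed vertex form a subtree. All hold, so the decomposition is valid with width 3 − 1 = 2.

Yes; width 2.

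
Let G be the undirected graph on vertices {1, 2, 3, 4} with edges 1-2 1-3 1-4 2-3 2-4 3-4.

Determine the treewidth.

A width-3 tree decomposition is:
Bags: B1 = {1, 2, 3, 4}
Tree: (single bag)
With just one bag of size 4, the width is 4 − 1 = 3, so tw(G) ≤ 3. On the other hand G contains the 4-clique {1, 2, 3, 4}. A clique must lie in a single bag of any decomposition, so no decomposition can have width below 3. Therefore the treewidth is 3.

3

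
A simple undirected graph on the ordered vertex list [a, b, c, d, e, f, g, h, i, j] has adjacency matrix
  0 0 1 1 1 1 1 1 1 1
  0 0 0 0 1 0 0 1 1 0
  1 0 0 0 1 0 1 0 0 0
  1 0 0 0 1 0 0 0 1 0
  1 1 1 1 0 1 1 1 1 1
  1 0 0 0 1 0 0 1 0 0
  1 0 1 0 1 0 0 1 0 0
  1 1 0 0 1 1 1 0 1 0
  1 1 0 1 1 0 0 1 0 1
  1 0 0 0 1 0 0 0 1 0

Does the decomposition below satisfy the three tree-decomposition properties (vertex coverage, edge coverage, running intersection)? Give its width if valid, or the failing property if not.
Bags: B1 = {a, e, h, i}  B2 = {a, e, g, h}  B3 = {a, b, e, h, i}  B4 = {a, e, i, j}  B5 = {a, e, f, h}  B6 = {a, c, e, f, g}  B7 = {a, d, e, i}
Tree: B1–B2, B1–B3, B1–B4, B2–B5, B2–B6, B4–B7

No — bags containing vertex f are not connected in the tree.

A tree decomposition must satisfy three properties: every vertex lies in some bag; for every edge, both endpoints lie together in some bag; and for every vertex, the bags containing it form a connected subtree. Here bags containing vertex f are not connected in the tree, so the decomposition is invalid.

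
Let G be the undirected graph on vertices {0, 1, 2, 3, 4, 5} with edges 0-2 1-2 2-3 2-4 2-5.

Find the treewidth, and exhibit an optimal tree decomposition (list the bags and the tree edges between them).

Treewidth 1.
One optimal decomposition is:
Bags: B1 = {2, 4}  B2 = {2, 5}  B3 = {1, 2}  B4 = {0, 2}  B5 = {2, 3}
Tree: B1–B2, B1–B3, B2–B4, B4–B5

The largest bag has 2 vertices, giving width 1; this decomposition certifies tw(G) ≤ 1. Since G has at least one edge (e.g. 4–2), it is not an edgeless graph, so tw(G) ≥ 1. Combining the bounds, tw(G) = 1.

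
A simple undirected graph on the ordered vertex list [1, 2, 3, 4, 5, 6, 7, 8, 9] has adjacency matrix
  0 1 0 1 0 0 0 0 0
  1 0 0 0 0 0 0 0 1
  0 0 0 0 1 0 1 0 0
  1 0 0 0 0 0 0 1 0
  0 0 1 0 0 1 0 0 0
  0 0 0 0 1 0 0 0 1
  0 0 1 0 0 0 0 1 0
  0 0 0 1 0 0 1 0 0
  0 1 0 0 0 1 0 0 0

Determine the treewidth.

2

A width-2 tree decomposition is:
Bags: B1 = {3, 7, 8}  B2 = {3, 5, 8}  B3 = {5, 6, 8}  B4 = {6, 8, 9}  B5 = {2, 8, 9}  B6 = {1, 2, 8}  B7 = {1, 4, 8}
Tree: B1–B2, B2–B3, B3–B4, B4–B5, B5–B6, B6–B7
The largest bag has 3 vertices, giving width 2; this decomposition certifies tw(G) ≤ 2. For the lower bound, G contains the cycle 8–7–3–5–6–9–2–1–4–8, so G is not a forest; only forests have treewidth ≤ 1, hence tw(G) ≥ 2. The upper and lower bounds meet at 2, so that is the treewidth.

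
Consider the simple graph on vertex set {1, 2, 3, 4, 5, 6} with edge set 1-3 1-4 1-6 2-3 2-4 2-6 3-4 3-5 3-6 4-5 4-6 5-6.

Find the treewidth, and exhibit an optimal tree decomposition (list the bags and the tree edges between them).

Every bag has size at most 4, so the width is 4 − 1 = 3 and tw(G) ≤ 3. Conversely, {1, 3, 4, 6} is a clique of size 4, and the vertices of any clique must share a bag in every tree decomposition; so some bag has ≥ 4 vertices and tw(G) ≥ 3. Hence tw(G) = 3 exactly.

Treewidth 3.
One optimal decomposition is:
Bags: B1 = {1, 3, 4, 6}  B2 = {2, 3, 4, 6}  B3 = {3, 4, 5, 6}
Tree: B1–B2, B1–B3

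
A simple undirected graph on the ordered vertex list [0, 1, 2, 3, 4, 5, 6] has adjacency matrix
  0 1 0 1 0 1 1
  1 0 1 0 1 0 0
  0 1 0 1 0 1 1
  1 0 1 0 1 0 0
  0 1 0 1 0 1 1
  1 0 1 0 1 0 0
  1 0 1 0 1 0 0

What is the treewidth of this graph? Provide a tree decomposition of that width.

Each bag holds 4 vertices, so the decomposition has width 3, which upper-bounds the treewidth. For the lower bound: the 4 vertex sets {0,3}, {2,5}, {4}, {1} are disjoint, each induces a connected subgraph, and every pair is joined by at least one edge of G. Contracting each set to a single vertex therefore yields K_{4} as a minor, and since treewidth is minor-monotone, tw(G) ≥ tw(K_{4}) = 3. Hence tw(G) = 3 exactly.

Treewidth 3.
One such decomposition:
Bags: B1 = {0, 2, 3, 4}  B2 = {0, 2, 4, 5}  B3 = {0, 1, 2, 4}  B4 = {0, 2, 4, 6}
Tree: B1–B2, B2–B3, B3–B4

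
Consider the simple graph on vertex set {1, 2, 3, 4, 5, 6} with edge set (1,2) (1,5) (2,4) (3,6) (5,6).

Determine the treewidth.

A width-1 tree decomposition is:
Bags: B1 = {3, 6}  B2 = {5, 6}  B3 = {1, 5}  B4 = {1, 2}  B5 = {2, 4}
Tree: B1–B2, B2–B3, B3–B4, B4–B5
The largest bag has 2 vertices, giving width 1; this decomposition certifies tw(G) ≤ 1. Since G has at least one edge (e.g. 3–6), it is not an edgeless graph, so tw(G) ≥ 1. Hence tw(G) = 1 exactly.

1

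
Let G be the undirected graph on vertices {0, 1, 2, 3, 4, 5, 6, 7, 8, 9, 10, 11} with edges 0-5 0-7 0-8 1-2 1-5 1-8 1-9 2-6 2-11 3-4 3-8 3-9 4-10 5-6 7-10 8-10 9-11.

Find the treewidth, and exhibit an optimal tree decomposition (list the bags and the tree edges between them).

Treewidth 3.
One optimal decomposition is:
Bags: B1 = {0, 4, 7, 10}  B2 = {0, 4, 8, 10}  B3 = {0, 3, 4, 8}  B4 = {0, 3, 5, 8}  B5 = {1, 3, 5, 8}  B6 = {1, 3, 5, 9}  B7 = {1, 5, 6, 9}  B8 = {1, 2, 6, 9}  B9 = {2, 6, 9, 11}
Tree: B1–B2, B2–B3, B3–B4, B4–B5, B5–B6, B6–B7, B7–B8, B8–B9

Each bag holds 4 vertices, so the decomposition has width 3, which upper-bounds the treewidth. For the lower bound: the 4 vertex sets {4,7,10}, {0}, {8}, {1,3,5,9} are disjoint, each induces a connected subgraph, and every pair is joined by at least one edge of G. Contracting each set to a single vertex therefore yields K_{4} as a minor, and since treewidth is minor-monotone, tw(G) ≥ tw(K_{4}) = 3. Combining the bounds, tw(G) = 3.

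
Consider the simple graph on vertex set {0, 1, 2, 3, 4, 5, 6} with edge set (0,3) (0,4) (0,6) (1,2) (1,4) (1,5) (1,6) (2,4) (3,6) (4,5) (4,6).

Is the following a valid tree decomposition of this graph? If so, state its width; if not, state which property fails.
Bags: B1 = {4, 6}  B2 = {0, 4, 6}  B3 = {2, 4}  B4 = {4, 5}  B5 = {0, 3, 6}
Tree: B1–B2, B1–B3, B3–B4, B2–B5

A tree decomposition must satisfy three properties: every vertex lies in some bag; for every edge, both endpoints lie together in some bag; and for every vertex, the bags containing it form a connected subtree. Here vertex 1 appears in no bag, so the decomposition is invalid.

No — vertex 1 appears in no bag.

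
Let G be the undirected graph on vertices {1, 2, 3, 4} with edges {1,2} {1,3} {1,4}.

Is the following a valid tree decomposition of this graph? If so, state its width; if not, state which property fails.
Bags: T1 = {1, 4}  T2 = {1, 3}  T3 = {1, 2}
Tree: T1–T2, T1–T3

Yes; width 1.

Every vertex of G appears in some bag (union = {1, 2, 3, 4}); every edge is covered by a bag; and for each vertex v the set of bags containing v is connected in the bag tree. The decomposition is therefore valid. The largest bag has 2 vertices, so the width is 1.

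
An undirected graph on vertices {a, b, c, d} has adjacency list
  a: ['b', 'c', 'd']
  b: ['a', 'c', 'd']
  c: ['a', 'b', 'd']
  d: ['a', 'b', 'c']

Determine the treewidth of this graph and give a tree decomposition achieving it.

Treewidth 3.
Bags: B1 = {a, b, c, d}
Tree: (single bag)

With just one bag of size 4, the width is 4 − 1 = 3, so tw(G) ≤ 3. For the lower bound, the 4 vertices {a, b, c, d} are pairwise adjacent, and any tree decomposition puts a clique entirely inside one bag — forcing width ≥ 3. The upper and lower bounds meet at 3, so that is the treewidth.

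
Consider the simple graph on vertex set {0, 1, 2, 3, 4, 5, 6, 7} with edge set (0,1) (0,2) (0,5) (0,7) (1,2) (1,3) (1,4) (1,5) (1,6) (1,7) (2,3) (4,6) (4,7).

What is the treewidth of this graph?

2

A width-2 tree decomposition is:
Bags: B1 = {0, 1, 5}  B2 = {0, 1, 2}  B3 = {0, 1, 7}  B4 = {1, 4, 7}  B5 = {1, 4, 6}  B6 = {1, 2, 3}
Tree: B1–B2, B1–B3, B3–B4, B4–B5, B2–B6
Each bag holds 3 vertices, so the decomposition has width 2, which upper-bounds the treewidth. For the lower bound, the 3 vertices {0, 1, 2} are pairwise adjacent, and any tree decomposition puts a clique entirely inside one bag — forcing width ≥ 2. Hence tw(G) = 2 exactly.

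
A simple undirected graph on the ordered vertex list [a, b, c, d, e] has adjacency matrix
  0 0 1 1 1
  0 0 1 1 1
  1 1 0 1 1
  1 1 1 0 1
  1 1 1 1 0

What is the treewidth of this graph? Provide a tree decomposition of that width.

Treewidth 3.
One optimal decomposition is:
Bags: B1 = {a, c, d, e}  B2 = {b, c, d, e}
Tree: B1–B2

Every bag has size at most 4, so the width is 4 − 1 = 3 and tw(G) ≤ 3. For the lower bound, the 4 vertices {a, c, d, e} are pairwise adjacent, and any tree decomposition puts a clique entirely inside one bag — forcing width ≥ 3. Combining the bounds, tw(G) = 3.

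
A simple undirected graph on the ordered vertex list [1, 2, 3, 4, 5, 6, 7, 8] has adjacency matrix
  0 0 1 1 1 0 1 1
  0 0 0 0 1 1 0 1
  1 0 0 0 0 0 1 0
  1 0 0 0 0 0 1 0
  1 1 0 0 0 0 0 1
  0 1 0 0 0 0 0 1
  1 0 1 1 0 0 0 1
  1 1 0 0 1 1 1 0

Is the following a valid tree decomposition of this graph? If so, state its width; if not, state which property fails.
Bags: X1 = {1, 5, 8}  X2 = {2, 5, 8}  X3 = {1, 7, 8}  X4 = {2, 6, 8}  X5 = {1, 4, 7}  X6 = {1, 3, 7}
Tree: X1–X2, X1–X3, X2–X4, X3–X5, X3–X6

Every vertex of G appears in some bag (union = {1, 2, 3, 4, 5, 6, 7, 8}); every edge is covered by a bag; and for each vertex v the set of bags containing v is connected in the bag tree. The decomposition is therefore valid. The largest bag has 3 vertices, so the width is 2.

Yes; width 2.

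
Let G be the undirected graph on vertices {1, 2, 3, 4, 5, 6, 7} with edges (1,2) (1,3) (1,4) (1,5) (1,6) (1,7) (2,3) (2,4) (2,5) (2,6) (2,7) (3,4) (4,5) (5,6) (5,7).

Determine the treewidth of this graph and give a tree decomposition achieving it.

The largest bag has 4 vertices, giving width 3; this decomposition certifies tw(G) ≤ 3. On the other hand G contains the 4-clique {1, 2, 3, 4}. A clique must lie in a single bag of any decomposition, so no decomposition can have width below 3. The upper and lower bounds meet at 3, so that is the treewidth.

Treewidth 3.
Bags: B1 = {1, 2, 4, 5}  B2 = {1, 2, 5, 6}  B3 = {1, 2, 3, 4}  B4 = {1, 2, 5, 7}
Tree: B1–B2, B1–B3, B1–B4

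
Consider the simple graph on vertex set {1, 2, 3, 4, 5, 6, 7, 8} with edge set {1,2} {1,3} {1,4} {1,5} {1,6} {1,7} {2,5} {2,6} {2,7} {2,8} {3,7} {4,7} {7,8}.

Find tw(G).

A width-2 tree decomposition is:
Bags: B1 = {1, 2, 6}  B2 = {1, 2, 5}  B3 = {1, 2, 7}  B4 = {1, 4, 7}  B5 = {2, 7, 8}  B6 = {1, 3, 7}
Tree: B1–B2, B1–B3, B3–B4, B3–B5, B3–B6
Each bag holds 3 vertices, so the decomposition has width 2, which upper-bounds the treewidth. For the lower bound, the 3 vertices {2, 7, 8} are pairwise adjacent, and any tree decomposition puts a clique entirely inside one bag — forcing width ≥ 2. Combining the bounds, tw(G) = 2.

2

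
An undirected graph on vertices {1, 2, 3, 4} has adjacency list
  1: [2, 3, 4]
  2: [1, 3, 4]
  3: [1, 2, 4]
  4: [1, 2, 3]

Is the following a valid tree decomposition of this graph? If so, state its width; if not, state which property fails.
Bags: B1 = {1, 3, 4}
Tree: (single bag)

No — vertex 2 appears in no bag.

A tree decomposition must satisfy three properties: every vertex lies in some bag; for every edge, both endpoints lie together in some bag; and for every vertex, the bags containing it form a connected subtree. Here vertex 2 appears in no bag, so the decomposition is invalid.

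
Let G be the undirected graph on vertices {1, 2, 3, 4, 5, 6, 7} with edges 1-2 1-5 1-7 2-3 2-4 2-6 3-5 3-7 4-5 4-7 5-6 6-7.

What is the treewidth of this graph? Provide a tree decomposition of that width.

The largest bag has 4 vertices, giving width 3; this decomposition certifies tw(G) ≤ 3. For the lower bound: the 4 vertex sets {5,6}, {1,2}, {7}, {4} are disjoint, each induces a connected subgraph, and every pair is joined by at least one edge of G. Contracting each set to a single vertex therefore yields K_{4} as a minor, and since treewidth is minor-monotone, tw(G) ≥ tw(K_{4}) = 3. The upper and lower bounds meet at 3, so that is the treewidth.

Treewidth 3.
One optimal decomposition is:
Bags: B1 = {2, 5, 6, 7}  B2 = {1, 2, 5, 7}  B3 = {2, 4, 5, 7}  B4 = {2, 3, 5, 7}
Tree: B1–B2, B2–B3, B3–B4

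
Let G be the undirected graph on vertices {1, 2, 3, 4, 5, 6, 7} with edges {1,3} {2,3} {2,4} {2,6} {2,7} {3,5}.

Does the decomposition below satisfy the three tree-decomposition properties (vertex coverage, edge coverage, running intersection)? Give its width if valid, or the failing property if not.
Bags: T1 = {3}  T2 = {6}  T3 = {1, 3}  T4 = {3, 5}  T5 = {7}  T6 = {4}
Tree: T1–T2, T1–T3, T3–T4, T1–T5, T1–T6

No — vertex 2 appears in no bag.

A tree decomposition must satisfy three properties: every vertex lies in some bag; for every edge, both endpoints lie together in some bag; and for every vertex, the bags containing it form a connected subtree. Here vertex 2 appears in no bag, so the decomposition is invalid.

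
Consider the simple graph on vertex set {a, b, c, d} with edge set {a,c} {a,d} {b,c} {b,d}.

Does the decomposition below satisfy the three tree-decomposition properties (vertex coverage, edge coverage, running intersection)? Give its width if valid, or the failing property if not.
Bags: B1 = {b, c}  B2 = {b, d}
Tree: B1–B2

No — vertex a appears in no bag.

A tree decomposition must satisfy three properties: every vertex lies in some bag; for every edge, both endpoints lie together in some bag; and for every vertex, the bags containing it form a connected subtree. Here vertex a appears in no bag, so the decomposition is invalid.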